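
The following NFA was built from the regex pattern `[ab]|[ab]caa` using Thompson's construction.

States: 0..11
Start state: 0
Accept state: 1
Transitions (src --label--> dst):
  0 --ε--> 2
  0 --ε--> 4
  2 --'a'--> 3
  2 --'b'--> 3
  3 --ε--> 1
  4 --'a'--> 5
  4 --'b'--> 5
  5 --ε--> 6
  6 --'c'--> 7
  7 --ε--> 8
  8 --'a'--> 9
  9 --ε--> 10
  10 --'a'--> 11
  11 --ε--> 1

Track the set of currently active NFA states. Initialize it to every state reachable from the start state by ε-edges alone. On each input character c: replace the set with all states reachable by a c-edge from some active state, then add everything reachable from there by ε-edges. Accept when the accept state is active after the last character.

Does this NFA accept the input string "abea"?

Answer: REJECT

Trace:
S₀ = ε-closure({0}) = {0,2,4}
'a' @ 1: {1,3,5,6}  (accept∈set)
'b' @ 2: {}  — no active states
rest 'ea' ignored (set empty)
after full input: {}  (accept=1 not in)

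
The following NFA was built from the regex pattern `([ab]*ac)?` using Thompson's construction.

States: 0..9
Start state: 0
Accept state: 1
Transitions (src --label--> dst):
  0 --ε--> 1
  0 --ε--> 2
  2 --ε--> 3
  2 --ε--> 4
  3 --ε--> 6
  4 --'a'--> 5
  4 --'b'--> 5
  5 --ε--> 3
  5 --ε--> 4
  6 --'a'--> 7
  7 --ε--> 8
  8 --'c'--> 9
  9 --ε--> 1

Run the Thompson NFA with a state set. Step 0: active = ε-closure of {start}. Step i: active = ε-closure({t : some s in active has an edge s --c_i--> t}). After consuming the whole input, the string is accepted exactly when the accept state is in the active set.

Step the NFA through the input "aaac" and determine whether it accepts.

start: ε-closure({0}) = {0,1,2,3,4,6}
'a' @ 1: {3,4,5,6,7,8}
'a' @ 2: {3,4,5,6,7,8}
'a' @ 3: {3,4,5,6,7,8}
'c' @ 4: {1,9}  (accept∈set)
end set {1,9} — state 1 in

Answer: ACCEPT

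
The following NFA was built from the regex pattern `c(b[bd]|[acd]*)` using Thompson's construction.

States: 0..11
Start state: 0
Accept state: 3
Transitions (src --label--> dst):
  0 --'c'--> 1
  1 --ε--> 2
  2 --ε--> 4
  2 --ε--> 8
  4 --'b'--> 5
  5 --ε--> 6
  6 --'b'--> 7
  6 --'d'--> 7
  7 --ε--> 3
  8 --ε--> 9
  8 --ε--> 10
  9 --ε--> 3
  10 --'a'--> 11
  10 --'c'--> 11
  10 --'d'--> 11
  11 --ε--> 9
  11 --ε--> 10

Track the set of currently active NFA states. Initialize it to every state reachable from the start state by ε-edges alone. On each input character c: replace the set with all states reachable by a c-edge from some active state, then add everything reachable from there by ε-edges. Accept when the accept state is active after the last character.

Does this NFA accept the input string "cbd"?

S₀ = ε-closure({0}) = {0}
'c' @ 1: {1,2,3,4,8,9,10}  [accepting]
'b' @ 2: {5,6}
'd' @ 3: {3,7}  [accepting]
after full input: {3,7}  (accept=3 in)

Answer: ACCEPT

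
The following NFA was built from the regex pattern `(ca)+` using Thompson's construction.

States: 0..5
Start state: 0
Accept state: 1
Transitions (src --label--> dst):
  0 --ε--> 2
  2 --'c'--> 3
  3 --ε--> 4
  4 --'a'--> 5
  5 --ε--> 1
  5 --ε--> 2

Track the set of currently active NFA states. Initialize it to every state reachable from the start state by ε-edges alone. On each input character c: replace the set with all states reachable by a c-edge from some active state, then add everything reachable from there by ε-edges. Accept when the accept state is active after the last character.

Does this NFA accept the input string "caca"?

S₀ = ε-closure({0}) = {0,2}
'c' @ 1: {3,4}
'a' @ 2: {1,2,5}  [accepting]
'c' @ 3: {3,4}
'a' @ 4: {1,2,5}  [accepting]
final: {1,2,5}; accept 1 in set

Answer: ACCEPT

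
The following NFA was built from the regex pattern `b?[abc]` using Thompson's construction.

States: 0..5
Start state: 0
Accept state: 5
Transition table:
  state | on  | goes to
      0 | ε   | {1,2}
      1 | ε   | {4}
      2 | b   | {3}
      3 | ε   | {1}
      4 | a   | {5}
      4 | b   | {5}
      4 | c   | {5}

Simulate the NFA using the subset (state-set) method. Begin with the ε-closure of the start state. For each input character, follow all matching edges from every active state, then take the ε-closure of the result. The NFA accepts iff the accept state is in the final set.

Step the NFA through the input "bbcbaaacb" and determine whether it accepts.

Answer: REJECT

Steps:
start: ε-closure({0}) = {0,1,2,4}
'b' @ 1: {1,3,4,5}  ✓accept
'b' @ 2: {5}  ✓accept
'c' @ 3: {}  — no active states
rest 'baaacb' ignored (set empty)
final: {}; accept 5 not in set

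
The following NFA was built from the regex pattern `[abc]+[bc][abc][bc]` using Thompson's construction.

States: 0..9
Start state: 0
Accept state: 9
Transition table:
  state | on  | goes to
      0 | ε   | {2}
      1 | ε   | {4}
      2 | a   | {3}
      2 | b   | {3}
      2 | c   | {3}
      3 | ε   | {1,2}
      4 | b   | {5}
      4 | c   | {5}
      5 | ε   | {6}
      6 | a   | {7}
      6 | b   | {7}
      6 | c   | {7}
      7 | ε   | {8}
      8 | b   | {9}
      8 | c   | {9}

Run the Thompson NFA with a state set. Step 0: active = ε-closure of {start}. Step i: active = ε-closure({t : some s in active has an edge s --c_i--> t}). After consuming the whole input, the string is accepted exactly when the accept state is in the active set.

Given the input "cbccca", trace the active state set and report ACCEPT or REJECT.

Answer: REJECT

Trace:
start: ε-closure({0}) = {0,2}
'c' @ 1: {1,2,3,4}
'b' @ 2: {1,2,3,4,5,6}
'c' @ 3: {1,2,3,4,5,6,7,8}
'c' @ 4: {1,2,3,4,5,6,7,8,9}  (accept∈set)
'c' @ 5: {1,2,3,4,5,6,7,8,9}  (accept∈set)
'a' @ 6: {1,2,3,4,7,8}
after full input: {1,2,3,4,7,8}  (accept=9 not in)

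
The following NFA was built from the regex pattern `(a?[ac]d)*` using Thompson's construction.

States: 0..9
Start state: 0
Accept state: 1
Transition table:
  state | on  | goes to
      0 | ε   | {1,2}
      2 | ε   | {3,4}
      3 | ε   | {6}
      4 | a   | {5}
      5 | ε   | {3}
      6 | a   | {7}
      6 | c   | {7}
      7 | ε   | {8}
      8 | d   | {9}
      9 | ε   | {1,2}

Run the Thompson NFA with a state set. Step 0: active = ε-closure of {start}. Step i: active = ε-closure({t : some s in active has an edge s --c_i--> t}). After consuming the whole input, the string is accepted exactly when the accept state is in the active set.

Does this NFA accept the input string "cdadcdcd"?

Answer: ACCEPT

Trace:
S₀ = ε-closure({0}) = {0,1,2,3,4,6}
'c' @ 1: {7,8}
'd' @ 2: {1,2,3,4,6,9}  ✓accept
'a' @ 3: {3,5,6,7,8}
'd' @ 4: {1,2,3,4,6,9}  ✓accept
'c' @ 5: {7,8}
'd' @ 6: {1,2,3,4,6,9}  ✓accept
'c' @ 7: {7,8}
'd' @ 8: {1,2,3,4,6,9}  ✓accept
final: {1,2,3,4,6,9}; accept 1 in set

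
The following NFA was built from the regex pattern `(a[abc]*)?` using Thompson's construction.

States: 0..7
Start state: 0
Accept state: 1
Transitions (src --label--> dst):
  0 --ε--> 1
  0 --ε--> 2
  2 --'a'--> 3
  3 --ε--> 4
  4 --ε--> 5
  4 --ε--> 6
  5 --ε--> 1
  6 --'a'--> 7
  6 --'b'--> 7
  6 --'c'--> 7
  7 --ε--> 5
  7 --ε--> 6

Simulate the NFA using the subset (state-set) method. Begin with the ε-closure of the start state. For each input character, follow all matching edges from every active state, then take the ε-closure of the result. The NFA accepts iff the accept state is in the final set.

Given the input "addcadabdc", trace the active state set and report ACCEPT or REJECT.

Answer: REJECT

Trace:
initial (ε-close {0}): {0,1,2}
'a' @ 1: {1,3,4,5,6}  [accepting]
'd' @ 2: {}  — dead — no transitions
rest 'dcadabdc' ignored (set empty)
after full input: {}  (accept=1 not in)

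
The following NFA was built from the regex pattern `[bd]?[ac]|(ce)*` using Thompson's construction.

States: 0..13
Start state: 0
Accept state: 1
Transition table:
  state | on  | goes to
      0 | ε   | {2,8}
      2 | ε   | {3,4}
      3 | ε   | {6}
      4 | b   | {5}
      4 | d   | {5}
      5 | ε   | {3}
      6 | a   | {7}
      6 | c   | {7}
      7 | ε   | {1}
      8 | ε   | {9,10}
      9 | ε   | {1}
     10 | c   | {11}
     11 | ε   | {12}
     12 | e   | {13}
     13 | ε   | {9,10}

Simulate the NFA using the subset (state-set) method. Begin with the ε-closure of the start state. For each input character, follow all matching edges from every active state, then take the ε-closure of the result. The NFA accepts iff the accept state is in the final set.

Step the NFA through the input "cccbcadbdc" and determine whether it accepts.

S₀ = ε-closure({0}) = {0,1,2,3,4,6,8,9,10}
'c' @ 1: {1,7,11,12}  (accept∈set)
'c' @ 2: {}  — no active states
rest 'cbcadbdc' ignored (set empty)
final: {}; accept 1 not in set

Answer: REJECT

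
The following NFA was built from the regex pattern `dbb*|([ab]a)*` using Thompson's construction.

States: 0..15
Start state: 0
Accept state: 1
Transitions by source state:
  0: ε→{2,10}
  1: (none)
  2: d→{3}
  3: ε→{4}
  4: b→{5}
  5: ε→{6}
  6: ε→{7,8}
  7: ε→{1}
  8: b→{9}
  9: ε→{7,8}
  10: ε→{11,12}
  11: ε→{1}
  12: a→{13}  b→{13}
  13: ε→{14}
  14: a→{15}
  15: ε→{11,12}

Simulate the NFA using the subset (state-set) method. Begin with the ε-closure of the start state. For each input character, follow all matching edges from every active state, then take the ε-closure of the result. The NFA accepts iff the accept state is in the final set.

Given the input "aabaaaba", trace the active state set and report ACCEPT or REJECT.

Answer: ACCEPT

Trace:
S₀ = ε-closure({0}) = {0,1,2,10,11,12}
'a' @ 1: {13,14}
'a' @ 2: {1,11,12,15}  ✓accept
'b' @ 3: {13,14}
'a' @ 4: {1,11,12,15}  ✓accept
'a' @ 5: {13,14}
'a' @ 6: {1,11,12,15}  ✓accept
'b' @ 7: {13,14}
'a' @ 8: {1,11,12,15}  ✓accept
after full input: {1,11,12,15}  (accept=1 in)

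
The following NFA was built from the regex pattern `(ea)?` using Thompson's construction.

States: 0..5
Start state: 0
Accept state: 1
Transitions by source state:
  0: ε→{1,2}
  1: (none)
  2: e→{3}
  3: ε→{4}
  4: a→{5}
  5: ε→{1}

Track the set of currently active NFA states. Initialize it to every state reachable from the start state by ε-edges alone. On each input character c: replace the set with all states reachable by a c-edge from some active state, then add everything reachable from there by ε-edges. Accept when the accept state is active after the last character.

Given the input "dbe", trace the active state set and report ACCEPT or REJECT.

start: ε-closure({0}) = {0,1,2}
'd' @ 1: {}  — state set empty
rest 'be' ignored (set empty)
after full input: {}  (accept=1 not in)

Answer: REJECT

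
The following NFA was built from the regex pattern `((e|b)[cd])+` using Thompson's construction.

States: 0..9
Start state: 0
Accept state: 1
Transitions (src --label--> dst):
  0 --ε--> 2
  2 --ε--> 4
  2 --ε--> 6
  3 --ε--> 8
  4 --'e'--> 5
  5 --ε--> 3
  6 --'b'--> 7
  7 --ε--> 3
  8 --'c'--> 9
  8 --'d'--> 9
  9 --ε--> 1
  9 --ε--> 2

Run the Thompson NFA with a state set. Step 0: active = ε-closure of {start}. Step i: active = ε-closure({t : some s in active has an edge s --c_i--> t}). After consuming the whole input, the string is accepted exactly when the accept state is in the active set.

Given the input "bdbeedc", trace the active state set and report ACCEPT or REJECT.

Answer: REJECT

Steps:
initial (ε-close {0}): {0,2,4,6}
'b' @ 1: {3,7,8}
'd' @ 2: {1,2,4,6,9}  [accepting]
'b' @ 3: {3,7,8}
'e' @ 4: {}  — no active states
rest 'edc' ignored (set empty)
after full input: {}  (accept=1 not in)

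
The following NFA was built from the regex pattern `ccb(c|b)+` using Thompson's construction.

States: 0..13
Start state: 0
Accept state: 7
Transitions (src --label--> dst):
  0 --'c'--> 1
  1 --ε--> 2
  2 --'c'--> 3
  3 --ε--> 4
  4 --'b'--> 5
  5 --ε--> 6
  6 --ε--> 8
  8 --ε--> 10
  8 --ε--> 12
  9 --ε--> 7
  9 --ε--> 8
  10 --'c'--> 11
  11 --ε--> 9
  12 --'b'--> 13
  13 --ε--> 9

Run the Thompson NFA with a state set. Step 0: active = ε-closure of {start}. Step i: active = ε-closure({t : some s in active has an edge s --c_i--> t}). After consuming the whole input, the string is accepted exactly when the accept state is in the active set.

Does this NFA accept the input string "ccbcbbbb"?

start: ε-closure({0}) = {0}
'c' @ 1: {1,2}
'c' @ 2: {3,4}
'b' @ 3: {5,6,8,10,12}
'c' @ 4: {7,8,9,10,11,12}  ✓accept
'b' @ 5: {7,8,9,10,12,13}  ✓accept
'b' @ 6: {7,8,9,10,12,13}  ✓accept
'b' @ 7: {7,8,9,10,12,13}  ✓accept
'b' @ 8: {7,8,9,10,12,13}  ✓accept
end set {7,8,9,10,12,13} — state 7 in

Answer: ACCEPT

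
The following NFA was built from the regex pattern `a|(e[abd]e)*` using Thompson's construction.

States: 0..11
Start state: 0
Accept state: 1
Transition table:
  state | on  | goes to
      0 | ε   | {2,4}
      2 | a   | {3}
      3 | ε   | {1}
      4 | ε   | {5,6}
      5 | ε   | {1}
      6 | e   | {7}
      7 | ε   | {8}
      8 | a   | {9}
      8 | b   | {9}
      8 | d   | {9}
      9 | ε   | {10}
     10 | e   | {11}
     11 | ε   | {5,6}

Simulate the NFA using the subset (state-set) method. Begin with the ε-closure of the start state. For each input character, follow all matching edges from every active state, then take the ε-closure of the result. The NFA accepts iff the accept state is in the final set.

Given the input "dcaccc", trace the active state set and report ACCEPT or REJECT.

start: ε-closure({0}) = {0,1,2,4,5,6}
'd' @ 1: {}  — dead — no transitions
rest 'caccc' ignored (set empty)
final: {}; accept 1 not in set

Answer: REJECT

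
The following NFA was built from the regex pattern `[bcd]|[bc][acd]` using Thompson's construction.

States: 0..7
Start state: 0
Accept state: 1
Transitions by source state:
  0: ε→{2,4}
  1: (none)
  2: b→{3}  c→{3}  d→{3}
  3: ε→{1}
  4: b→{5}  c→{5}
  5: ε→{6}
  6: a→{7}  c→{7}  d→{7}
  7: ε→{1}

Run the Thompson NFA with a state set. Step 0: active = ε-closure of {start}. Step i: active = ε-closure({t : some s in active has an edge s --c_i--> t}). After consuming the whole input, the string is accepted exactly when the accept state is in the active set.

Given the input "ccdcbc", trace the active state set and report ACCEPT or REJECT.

S₀ = ε-closure({0}) = {0,2,4}
'c' @ 1: {1,3,5,6}  (accept∈set)
'c' @ 2: {1,7}  (accept∈set)
'd' @ 3: {}  — dead — no transitions
rest 'cbc' ignored (set empty)
final: {}; accept 1 not in set

Answer: REJECT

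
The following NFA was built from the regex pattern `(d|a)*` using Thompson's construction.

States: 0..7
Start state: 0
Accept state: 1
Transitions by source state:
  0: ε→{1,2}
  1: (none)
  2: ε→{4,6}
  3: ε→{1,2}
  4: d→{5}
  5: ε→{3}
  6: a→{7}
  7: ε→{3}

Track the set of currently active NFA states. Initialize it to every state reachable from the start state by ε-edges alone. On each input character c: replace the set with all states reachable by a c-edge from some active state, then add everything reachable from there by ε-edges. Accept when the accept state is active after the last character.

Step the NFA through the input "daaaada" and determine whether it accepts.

Answer: ACCEPT

Steps:
S₀ = ε-closure({0}) = {0,1,2,4,6}
'd' @ 1: {1,2,3,4,5,6}  (accept∈set)
'a' @ 2: {1,2,3,4,6,7}  (accept∈set)
'a' @ 3: {1,2,3,4,6,7}  (accept∈set)
'a' @ 4: {1,2,3,4,6,7}  (accept∈set)
'a' @ 5: {1,2,3,4,6,7}  (accept∈set)
'd' @ 6: {1,2,3,4,5,6}  (accept∈set)
'a' @ 7: {1,2,3,4,6,7}  (accept∈set)
after full input: {1,2,3,4,6,7}  (accept=1 in)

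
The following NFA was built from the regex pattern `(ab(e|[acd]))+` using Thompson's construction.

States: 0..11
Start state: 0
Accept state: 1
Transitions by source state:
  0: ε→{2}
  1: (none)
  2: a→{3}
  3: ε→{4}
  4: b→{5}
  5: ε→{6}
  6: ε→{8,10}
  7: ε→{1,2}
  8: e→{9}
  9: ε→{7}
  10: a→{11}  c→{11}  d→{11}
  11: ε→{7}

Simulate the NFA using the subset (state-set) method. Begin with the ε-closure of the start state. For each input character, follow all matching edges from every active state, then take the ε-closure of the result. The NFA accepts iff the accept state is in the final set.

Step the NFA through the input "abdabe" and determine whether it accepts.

initial (ε-close {0}): {0,2}
'a' @ 1: {3,4}
'b' @ 2: {5,6,8,10}
'd' @ 3: {1,2,7,11}  ✓accept
'a' @ 4: {3,4}
'b' @ 5: {5,6,8,10}
'e' @ 6: {1,2,7,9}  ✓accept
end set {1,2,7,9} — state 1 in

Answer: ACCEPT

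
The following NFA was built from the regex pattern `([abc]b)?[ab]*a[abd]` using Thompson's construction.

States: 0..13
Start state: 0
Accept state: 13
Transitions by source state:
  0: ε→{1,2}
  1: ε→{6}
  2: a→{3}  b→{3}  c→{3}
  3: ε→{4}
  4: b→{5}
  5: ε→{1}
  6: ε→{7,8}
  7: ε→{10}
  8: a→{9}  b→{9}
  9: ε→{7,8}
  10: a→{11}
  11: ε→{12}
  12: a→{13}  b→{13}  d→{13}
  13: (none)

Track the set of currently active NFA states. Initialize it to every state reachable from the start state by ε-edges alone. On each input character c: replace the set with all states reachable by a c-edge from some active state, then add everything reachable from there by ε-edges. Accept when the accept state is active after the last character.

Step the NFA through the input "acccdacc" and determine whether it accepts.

Answer: REJECT

Derivation:
initial (ε-close {0}): {0,1,2,6,7,8,10}
'a' @ 1: {3,4,7,8,9,10,11,12}
'c' @ 2: {}  — no active states
rest 'ccdacc' ignored (set empty)
final: {}; accept 13 not in set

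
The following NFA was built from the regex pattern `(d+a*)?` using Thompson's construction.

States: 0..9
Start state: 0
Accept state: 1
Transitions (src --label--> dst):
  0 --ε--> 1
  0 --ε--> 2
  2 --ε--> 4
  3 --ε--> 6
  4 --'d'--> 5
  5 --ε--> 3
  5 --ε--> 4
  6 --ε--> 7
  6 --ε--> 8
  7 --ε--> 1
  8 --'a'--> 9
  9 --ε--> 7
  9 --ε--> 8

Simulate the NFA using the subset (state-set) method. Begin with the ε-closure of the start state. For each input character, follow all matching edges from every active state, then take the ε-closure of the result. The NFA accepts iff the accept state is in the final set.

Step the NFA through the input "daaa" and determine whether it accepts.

Answer: ACCEPT

Derivation:
S₀ = ε-closure({0}) = {0,1,2,4}
'd' @ 1: {1,3,4,5,6,7,8}  ✓accept
'a' @ 2: {1,7,8,9}  ✓accept
'a' @ 3: {1,7,8,9}  ✓accept
'a' @ 4: {1,7,8,9}  ✓accept
final: {1,7,8,9}; accept 1 in set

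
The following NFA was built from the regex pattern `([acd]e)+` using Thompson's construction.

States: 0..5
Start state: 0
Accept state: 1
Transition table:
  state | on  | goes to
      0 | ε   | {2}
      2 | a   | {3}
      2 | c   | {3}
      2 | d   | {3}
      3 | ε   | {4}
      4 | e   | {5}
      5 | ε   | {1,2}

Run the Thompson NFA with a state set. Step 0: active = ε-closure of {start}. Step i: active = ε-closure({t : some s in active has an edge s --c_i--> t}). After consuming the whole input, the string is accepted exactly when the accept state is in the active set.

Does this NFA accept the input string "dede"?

initial (ε-close {0}): {0,2}
'd' @ 1: {3,4}
'e' @ 2: {1,2,5}  ✓accept
'd' @ 3: {3,4}
'e' @ 4: {1,2,5}  ✓accept
after full input: {1,2,5}  (accept=1 in)

Answer: ACCEPT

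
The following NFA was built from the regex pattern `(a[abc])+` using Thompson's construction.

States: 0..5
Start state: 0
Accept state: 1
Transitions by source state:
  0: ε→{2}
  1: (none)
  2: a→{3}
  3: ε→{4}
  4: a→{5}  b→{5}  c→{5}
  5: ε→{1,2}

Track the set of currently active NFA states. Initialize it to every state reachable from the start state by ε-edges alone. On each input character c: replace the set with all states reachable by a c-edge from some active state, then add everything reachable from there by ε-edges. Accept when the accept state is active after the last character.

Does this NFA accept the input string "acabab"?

Answer: ACCEPT

Trace:
start: ε-closure({0}) = {0,2}
'a' @ 1: {3,4}
'c' @ 2: {1,2,5}  [accepting]
'a' @ 3: {3,4}
'b' @ 4: {1,2,5}  [accepting]
'a' @ 5: {3,4}
'b' @ 6: {1,2,5}  [accepting]
after full input: {1,2,5}  (accept=1 in)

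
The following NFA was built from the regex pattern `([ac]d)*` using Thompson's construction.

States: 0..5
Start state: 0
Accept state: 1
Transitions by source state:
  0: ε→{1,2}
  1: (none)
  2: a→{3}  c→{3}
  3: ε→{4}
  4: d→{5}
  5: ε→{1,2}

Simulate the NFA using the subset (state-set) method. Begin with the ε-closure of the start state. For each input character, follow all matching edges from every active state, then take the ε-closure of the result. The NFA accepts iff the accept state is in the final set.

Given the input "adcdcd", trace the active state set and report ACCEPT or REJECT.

Answer: ACCEPT

Trace:
S₀ = ε-closure({0}) = {0,1,2}
'a' @ 1: {3,4}
'd' @ 2: {1,2,5}  ✓accept
'c' @ 3: {3,4}
'd' @ 4: {1,2,5}  ✓accept
'c' @ 5: {3,4}
'd' @ 6: {1,2,5}  ✓accept
after full input: {1,2,5}  (accept=1 in)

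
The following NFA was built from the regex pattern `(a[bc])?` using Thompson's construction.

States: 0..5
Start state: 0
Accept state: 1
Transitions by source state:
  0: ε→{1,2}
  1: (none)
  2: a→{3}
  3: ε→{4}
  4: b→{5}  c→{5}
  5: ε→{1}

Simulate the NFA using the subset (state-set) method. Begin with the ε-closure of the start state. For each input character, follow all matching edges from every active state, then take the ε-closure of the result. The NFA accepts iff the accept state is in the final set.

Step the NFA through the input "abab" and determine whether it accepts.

initial (ε-close {0}): {0,1,2}
'a' @ 1: {3,4}
'b' @ 2: {1,5}  [accepting]
'a' @ 3: {}  — dead — no transitions
rest 'b' ignored (set empty)
end set {} — state 1 not in

Answer: REJECT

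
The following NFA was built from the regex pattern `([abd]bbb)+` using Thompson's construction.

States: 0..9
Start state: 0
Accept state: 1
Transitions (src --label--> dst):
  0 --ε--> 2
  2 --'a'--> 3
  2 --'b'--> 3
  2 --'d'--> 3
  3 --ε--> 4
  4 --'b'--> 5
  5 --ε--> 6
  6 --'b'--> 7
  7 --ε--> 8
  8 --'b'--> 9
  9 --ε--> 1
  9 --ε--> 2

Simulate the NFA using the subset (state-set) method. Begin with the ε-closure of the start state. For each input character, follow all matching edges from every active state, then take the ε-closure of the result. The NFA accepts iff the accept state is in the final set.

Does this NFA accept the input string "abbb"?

Answer: ACCEPT

Derivation:
S₀ = ε-closure({0}) = {0,2}
'a' @ 1: {3,4}
'b' @ 2: {5,6}
'b' @ 3: {7,8}
'b' @ 4: {1,2,9}  ✓accept
end set {1,2,9} — state 1 in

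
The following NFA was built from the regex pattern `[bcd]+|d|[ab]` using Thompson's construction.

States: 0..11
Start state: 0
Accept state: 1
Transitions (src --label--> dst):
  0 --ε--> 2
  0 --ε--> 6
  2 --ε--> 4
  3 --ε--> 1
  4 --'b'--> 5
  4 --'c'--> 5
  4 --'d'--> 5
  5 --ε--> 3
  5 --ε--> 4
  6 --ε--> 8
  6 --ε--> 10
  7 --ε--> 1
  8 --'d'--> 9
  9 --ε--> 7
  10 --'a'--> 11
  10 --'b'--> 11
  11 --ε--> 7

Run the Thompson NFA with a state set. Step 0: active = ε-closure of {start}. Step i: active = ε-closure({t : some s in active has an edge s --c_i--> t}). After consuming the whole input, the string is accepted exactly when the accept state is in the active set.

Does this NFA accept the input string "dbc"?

initial (ε-close {0}): {0,2,4,6,8,10}
'd' @ 1: {1,3,4,5,7,9}  [accepting]
'b' @ 2: {1,3,4,5}  [accepting]
'c' @ 3: {1,3,4,5}  [accepting]
after full input: {1,3,4,5}  (accept=1 in)

Answer: ACCEPT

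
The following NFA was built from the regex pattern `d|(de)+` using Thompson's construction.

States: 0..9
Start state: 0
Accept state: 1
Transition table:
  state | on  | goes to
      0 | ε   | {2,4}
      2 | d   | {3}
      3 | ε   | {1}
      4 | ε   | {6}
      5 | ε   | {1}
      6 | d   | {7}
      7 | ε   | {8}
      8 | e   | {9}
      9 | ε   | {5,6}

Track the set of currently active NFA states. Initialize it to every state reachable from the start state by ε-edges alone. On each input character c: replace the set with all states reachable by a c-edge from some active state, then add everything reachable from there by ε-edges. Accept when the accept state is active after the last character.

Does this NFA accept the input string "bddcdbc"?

initial (ε-close {0}): {0,2,4,6}
'b' @ 1: {}  — state set empty
rest 'ddcdbc' ignored (set empty)
after full input: {}  (accept=1 not in)

Answer: REJECT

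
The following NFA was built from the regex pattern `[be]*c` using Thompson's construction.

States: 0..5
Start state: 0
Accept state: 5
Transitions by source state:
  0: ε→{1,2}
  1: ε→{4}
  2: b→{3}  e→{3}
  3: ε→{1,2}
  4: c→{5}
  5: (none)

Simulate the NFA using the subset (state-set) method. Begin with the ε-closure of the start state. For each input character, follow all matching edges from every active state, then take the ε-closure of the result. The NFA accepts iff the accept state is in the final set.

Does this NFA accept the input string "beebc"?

Answer: ACCEPT

Trace:
initial (ε-close {0}): {0,1,2,4}
'b' @ 1: {1,2,3,4}
'e' @ 2: {1,2,3,4}
'e' @ 3: {1,2,3,4}
'b' @ 4: {1,2,3,4}
'c' @ 5: {5}  (accept∈set)
after full input: {5}  (accept=5 in)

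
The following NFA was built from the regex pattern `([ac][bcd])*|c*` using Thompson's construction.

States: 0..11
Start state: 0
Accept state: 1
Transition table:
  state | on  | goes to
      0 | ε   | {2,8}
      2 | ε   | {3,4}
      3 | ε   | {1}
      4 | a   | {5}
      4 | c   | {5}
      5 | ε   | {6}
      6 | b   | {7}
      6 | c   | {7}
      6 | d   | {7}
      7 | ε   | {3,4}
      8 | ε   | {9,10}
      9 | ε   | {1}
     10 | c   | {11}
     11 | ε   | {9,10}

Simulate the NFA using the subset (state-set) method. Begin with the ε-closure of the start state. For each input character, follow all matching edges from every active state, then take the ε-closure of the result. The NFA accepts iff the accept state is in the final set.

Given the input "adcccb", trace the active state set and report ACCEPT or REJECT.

Answer: ACCEPT

Derivation:
initial (ε-close {0}): {0,1,2,3,4,8,9,10}
'a' @ 1: {5,6}
'd' @ 2: {1,3,4,7}  (accept∈set)
'c' @ 3: {5,6}
'c' @ 4: {1,3,4,7}  (accept∈set)
'c' @ 5: {5,6}
'b' @ 6: {1,3,4,7}  (accept∈set)
final: {1,3,4,7}; accept 1 in set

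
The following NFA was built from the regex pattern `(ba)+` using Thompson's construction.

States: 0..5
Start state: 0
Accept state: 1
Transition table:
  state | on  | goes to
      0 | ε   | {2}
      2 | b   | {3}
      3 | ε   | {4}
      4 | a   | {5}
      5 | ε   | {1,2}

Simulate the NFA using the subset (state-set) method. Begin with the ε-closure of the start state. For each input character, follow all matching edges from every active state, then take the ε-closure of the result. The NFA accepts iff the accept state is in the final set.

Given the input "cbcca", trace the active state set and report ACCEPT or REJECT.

initial (ε-close {0}): {0,2}
'c' @ 1: {}  — dead — no transitions
rest 'bcca' ignored (set empty)
final: {}; accept 1 not in set

Answer: REJECT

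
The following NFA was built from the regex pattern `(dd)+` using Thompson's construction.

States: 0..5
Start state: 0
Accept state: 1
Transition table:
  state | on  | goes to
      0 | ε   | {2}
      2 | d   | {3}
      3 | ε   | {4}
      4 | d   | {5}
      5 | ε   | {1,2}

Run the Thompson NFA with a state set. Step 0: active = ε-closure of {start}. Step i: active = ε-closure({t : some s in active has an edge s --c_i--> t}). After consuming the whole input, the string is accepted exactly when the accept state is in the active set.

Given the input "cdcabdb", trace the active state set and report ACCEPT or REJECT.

Answer: REJECT

Derivation:
S₀ = ε-closure({0}) = {0,2}
'c' @ 1: {}  — no active states
rest 'dcabdb' ignored (set empty)
final: {}; accept 1 not in set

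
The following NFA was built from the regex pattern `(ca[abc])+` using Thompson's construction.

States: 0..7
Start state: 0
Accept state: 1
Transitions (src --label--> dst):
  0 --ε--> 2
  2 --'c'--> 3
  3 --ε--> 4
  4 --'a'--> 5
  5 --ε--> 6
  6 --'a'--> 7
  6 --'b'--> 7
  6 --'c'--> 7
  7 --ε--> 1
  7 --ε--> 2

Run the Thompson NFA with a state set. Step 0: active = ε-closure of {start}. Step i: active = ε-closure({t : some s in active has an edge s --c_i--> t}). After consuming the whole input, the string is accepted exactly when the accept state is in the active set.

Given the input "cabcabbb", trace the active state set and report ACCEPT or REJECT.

S₀ = ε-closure({0}) = {0,2}
'c' @ 1: {3,4}
'a' @ 2: {5,6}
'b' @ 3: {1,2,7}  (accept∈set)
'c' @ 4: {3,4}
'a' @ 5: {5,6}
'b' @ 6: {1,2,7}  (accept∈set)
'b' @ 7: {}  — dead — no transitions
rest 'b' ignored (set empty)
final: {}; accept 1 not in set

Answer: REJECT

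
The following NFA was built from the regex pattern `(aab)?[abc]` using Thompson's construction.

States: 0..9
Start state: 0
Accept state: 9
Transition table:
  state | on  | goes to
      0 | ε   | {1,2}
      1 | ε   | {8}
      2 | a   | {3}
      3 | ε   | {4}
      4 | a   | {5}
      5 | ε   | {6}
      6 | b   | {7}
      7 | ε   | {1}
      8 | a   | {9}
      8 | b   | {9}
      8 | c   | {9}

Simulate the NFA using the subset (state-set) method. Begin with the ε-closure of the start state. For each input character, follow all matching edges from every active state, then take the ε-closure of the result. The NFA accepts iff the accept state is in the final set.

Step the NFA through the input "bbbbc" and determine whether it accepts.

Answer: REJECT

Steps:
start: ε-closure({0}) = {0,1,2,8}
'b' @ 1: {9}  [accepting]
'b' @ 2: {}  — state set empty
rest 'bbc' ignored (set empty)
end set {} — state 9 not in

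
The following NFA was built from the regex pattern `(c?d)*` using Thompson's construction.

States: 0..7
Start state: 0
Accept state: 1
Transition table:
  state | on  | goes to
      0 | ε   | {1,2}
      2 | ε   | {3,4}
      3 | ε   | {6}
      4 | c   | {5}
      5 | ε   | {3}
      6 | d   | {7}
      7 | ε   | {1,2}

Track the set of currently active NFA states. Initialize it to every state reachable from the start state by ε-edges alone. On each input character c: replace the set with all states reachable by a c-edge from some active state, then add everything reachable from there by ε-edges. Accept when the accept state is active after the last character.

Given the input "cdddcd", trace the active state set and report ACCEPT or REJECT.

Answer: ACCEPT

Trace:
start: ε-closure({0}) = {0,1,2,3,4,6}
'c' @ 1: {3,5,6}
'd' @ 2: {1,2,3,4,6,7}  (accept∈set)
'd' @ 3: {1,2,3,4,6,7}  (accept∈set)
'd' @ 4: {1,2,3,4,6,7}  (accept∈set)
'c' @ 5: {3,5,6}
'd' @ 6: {1,2,3,4,6,7}  (accept∈set)
final: {1,2,3,4,6,7}; accept 1 in set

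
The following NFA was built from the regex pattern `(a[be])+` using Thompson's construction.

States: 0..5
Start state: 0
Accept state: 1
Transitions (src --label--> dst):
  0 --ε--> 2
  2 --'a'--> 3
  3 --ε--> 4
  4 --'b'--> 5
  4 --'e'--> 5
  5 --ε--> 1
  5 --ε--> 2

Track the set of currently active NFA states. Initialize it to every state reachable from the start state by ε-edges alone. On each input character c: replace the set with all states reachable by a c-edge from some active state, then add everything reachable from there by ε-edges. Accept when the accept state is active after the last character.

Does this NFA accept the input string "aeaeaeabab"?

start: ε-closure({0}) = {0,2}
'a' @ 1: {3,4}
'e' @ 2: {1,2,5}  [accepting]
'a' @ 3: {3,4}
'e' @ 4: {1,2,5}  [accepting]
'a' @ 5: {3,4}
'e' @ 6: {1,2,5}  [accepting]
'a' @ 7: {3,4}
'b' @ 8: {1,2,5}  [accepting]
'a' @ 9: {3,4}
'b' @ 10: {1,2,5}  [accepting]
final: {1,2,5}; accept 1 in set

Answer: ACCEPT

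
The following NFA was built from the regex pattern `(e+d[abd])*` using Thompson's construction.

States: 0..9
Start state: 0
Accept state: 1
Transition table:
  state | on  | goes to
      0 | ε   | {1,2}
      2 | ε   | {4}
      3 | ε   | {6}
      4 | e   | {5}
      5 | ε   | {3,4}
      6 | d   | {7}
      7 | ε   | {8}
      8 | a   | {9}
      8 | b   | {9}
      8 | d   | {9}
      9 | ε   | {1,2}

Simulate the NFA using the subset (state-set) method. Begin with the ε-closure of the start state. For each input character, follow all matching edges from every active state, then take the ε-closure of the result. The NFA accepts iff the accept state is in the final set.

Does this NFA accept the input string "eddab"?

initial (ε-close {0}): {0,1,2,4}
'e' @ 1: {3,4,5,6}
'd' @ 2: {7,8}
'd' @ 3: {1,2,4,9}  ✓accept
'a' @ 4: {}  — no active states
rest 'b' ignored (set empty)
after full input: {}  (accept=1 not in)

Answer: REJECT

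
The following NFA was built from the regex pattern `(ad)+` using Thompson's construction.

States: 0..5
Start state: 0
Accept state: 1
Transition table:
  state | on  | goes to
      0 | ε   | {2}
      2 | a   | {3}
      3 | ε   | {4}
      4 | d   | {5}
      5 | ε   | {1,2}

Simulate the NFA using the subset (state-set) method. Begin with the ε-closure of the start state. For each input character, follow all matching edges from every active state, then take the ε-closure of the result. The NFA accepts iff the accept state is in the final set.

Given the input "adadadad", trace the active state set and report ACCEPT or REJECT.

Answer: ACCEPT

Derivation:
start: ε-closure({0}) = {0,2}
'a' @ 1: {3,4}
'd' @ 2: {1,2,5}  (accept∈set)
'a' @ 3: {3,4}
'd' @ 4: {1,2,5}  (accept∈set)
'a' @ 5: {3,4}
'd' @ 6: {1,2,5}  (accept∈set)
'a' @ 7: {3,4}
'd' @ 8: {1,2,5}  (accept∈set)
end set {1,2,5} — state 1 in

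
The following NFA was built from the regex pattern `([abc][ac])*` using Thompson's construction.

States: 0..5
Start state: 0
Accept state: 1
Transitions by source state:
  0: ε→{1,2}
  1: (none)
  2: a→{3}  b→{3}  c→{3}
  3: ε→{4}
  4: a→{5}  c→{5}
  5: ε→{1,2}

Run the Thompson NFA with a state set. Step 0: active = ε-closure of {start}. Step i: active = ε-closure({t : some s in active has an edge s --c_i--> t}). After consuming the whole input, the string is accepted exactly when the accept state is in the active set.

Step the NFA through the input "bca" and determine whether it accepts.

Answer: REJECT

Trace:
initial (ε-close {0}): {0,1,2}
'b' @ 1: {3,4}
'c' @ 2: {1,2,5}  ✓accept
'a' @ 3: {3,4}
after full input: {3,4}  (accept=1 not in)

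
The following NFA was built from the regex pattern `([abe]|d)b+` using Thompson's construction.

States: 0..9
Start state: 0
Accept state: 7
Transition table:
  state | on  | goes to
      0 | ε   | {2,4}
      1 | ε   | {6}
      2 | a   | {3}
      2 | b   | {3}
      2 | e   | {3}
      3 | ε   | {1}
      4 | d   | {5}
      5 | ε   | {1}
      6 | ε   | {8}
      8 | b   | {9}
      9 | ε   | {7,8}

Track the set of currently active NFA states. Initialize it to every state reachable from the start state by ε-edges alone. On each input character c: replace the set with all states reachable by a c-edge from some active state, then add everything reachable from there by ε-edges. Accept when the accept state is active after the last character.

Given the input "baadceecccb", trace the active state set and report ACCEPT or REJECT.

Answer: REJECT

Derivation:
start: ε-closure({0}) = {0,2,4}
'b' @ 1: {1,3,6,8}
'a' @ 2: {}  — dead — no transitions
rest 'adceecccb' ignored (set empty)
final: {}; accept 7 not in set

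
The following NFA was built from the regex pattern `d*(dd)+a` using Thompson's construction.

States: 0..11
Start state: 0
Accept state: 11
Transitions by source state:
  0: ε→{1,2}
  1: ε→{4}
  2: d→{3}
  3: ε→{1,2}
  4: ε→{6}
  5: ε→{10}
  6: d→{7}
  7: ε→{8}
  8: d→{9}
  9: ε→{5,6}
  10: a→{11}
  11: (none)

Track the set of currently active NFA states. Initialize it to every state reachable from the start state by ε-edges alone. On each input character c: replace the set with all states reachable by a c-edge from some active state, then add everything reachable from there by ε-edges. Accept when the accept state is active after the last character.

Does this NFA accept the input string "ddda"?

start: ε-closure({0}) = {0,1,2,4,6}
'd' @ 1: {1,2,3,4,6,7,8}
'd' @ 2: {1,2,3,4,5,6,7,8,9,10}
'd' @ 3: {1,2,3,4,5,6,7,8,9,10}
'a' @ 4: {11}  ✓accept
end set {11} — state 11 in

Answer: ACCEPT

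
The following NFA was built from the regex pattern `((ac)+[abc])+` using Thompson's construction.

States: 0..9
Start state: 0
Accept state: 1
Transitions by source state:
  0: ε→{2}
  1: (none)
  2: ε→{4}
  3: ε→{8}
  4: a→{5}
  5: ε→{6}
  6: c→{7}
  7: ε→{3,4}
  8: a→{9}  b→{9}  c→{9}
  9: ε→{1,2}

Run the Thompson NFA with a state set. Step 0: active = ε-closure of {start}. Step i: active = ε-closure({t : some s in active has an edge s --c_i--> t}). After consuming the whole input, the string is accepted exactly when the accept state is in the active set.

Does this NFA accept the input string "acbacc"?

initial (ε-close {0}): {0,2,4}
'a' @ 1: {5,6}
'c' @ 2: {3,4,7,8}
'b' @ 3: {1,2,4,9}  (accept∈set)
'a' @ 4: {5,6}
'c' @ 5: {3,4,7,8}
'c' @ 6: {1,2,4,9}  (accept∈set)
final: {1,2,4,9}; accept 1 in set

Answer: ACCEPT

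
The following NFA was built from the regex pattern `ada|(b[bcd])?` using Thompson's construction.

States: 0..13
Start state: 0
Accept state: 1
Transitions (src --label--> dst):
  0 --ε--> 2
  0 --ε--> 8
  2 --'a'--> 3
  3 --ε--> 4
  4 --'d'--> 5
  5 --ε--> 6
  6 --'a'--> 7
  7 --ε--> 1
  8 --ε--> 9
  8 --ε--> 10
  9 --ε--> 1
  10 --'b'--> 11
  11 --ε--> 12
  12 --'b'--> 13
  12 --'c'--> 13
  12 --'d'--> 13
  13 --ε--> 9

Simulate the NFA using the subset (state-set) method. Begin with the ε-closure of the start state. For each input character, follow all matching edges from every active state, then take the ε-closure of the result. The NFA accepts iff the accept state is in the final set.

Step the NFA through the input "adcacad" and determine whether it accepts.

initial (ε-close {0}): {0,1,2,8,9,10}
'a' @ 1: {3,4}
'd' @ 2: {5,6}
'c' @ 3: {}  — dead — no transitions
rest 'acad' ignored (set empty)
end set {} — state 1 not in

Answer: REJECT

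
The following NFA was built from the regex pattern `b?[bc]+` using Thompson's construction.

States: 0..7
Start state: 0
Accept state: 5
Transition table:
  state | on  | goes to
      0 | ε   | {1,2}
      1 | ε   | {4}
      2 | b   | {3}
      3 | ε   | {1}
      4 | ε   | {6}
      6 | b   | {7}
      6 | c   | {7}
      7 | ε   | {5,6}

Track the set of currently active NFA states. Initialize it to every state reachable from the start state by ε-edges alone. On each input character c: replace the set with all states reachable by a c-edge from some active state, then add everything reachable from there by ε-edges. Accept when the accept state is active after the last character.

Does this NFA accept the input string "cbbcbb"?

Answer: ACCEPT

Steps:
initial (ε-close {0}): {0,1,2,4,6}
'c' @ 1: {5,6,7}  [accepting]
'b' @ 2: {5,6,7}  [accepting]
'b' @ 3: {5,6,7}  [accepting]
'c' @ 4: {5,6,7}  [accepting]
'b' @ 5: {5,6,7}  [accepting]
'b' @ 6: {5,6,7}  [accepting]
after full input: {5,6,7}  (accept=5 in)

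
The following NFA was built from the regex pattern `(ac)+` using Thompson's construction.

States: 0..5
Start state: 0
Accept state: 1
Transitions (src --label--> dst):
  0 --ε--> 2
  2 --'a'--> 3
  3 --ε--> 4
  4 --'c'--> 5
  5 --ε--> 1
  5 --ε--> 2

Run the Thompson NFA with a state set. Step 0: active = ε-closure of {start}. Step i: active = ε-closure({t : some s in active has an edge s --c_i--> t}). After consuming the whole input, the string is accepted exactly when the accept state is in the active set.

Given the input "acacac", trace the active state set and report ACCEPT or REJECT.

Answer: ACCEPT

Derivation:
S₀ = ε-closure({0}) = {0,2}
'a' @ 1: {3,4}
'c' @ 2: {1,2,5}  (accept∈set)
'a' @ 3: {3,4}
'c' @ 4: {1,2,5}  (accept∈set)
'a' @ 5: {3,4}
'c' @ 6: {1,2,5}  (accept∈set)
after full input: {1,2,5}  (accept=1 in)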